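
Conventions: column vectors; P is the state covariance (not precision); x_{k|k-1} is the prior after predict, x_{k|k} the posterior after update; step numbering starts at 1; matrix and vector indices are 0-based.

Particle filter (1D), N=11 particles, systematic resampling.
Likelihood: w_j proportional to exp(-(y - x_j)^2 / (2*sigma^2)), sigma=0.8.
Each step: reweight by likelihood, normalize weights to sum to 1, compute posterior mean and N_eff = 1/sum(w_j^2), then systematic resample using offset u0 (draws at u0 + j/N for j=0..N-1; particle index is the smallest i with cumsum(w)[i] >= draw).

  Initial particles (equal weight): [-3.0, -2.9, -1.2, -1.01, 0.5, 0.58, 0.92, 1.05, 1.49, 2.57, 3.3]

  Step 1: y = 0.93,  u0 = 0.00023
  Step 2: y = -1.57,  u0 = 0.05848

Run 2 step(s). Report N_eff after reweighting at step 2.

step 1: w=[0.0000, 0.0000, 0.0061, 0.0111, 0.1817, 0.1908, 0.2100, 0.2076, 0.1644, 0.0257, 0.0026]  mean=0.9138  Neff=5.4204  idx=[2, 4, 4, 5, 5, 6, 6, 7, 7, 8, 8]
step 2: w=[0.8563, 0.0335, 0.0335, 0.0257, 0.0257, 0.0075, 0.0075, 0.0045, 0.0045, 0.0006, 0.0006]  mean=-0.9391  Neff=1.3570  idx=[0, 0, 0, 0, 0, 0, 0, 0, 0, 1, 4]

N_eff = 1.3570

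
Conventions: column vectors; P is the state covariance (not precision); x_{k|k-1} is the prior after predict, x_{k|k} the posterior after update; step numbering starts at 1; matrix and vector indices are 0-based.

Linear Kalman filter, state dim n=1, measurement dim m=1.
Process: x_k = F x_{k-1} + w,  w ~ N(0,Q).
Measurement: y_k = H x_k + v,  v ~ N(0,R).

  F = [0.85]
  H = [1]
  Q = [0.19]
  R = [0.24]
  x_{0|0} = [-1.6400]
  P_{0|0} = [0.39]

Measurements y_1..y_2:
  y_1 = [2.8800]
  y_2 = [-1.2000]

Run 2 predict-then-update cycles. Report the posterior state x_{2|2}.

x_post = [-0.1328]

step 1: x^-=[-1.3940]  P^-=[0.4718]  S=[0.7118]  K=[0.6628]  nu=[4.2740]  x^+=[1.4389]  P^+=[0.1591]
step 2: x^-=[1.2230]  P^-=[0.3049]  S=[0.5449]  K=[0.5596]  nu=[-2.4230]  x^+=[-0.1328]  P^+=[0.1343]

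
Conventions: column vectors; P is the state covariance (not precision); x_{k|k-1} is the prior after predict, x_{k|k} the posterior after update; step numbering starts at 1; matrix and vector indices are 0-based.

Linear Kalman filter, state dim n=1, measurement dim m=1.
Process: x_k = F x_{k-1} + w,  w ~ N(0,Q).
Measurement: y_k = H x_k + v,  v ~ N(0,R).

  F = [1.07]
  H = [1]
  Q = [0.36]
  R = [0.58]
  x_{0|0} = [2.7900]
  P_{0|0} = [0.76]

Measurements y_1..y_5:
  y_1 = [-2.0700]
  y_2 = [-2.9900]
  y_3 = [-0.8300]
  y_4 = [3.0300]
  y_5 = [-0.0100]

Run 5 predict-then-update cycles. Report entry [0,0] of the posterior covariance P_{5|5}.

P_post[0,0] = 0.3234

step 1: x^-=[2.9853]  P^-=[1.2301]  S=[1.8101]  K=[0.6796]  nu=[-5.0553]  x^+=[-0.4502]  P^+=[0.3942]
step 2: x^-=[-0.4817]  P^-=[0.8113]  S=[1.3913]  K=[0.5831]  nu=[-2.5083]  x^+=[-1.9443]  P^+=[0.3382]
step 3: x^-=[-2.0804]  P^-=[0.7472]  S=[1.3272]  K=[0.5630]  nu=[1.2504]  x^+=[-1.3764]  P^+=[0.3265]
step 4: x^-=[-1.4728]  P^-=[0.7339]  S=[1.3139]  K=[0.5585]  nu=[4.5028]  x^+=[1.0422]  P^+=[0.3240]
step 5: x^-=[1.1152]  P^-=[0.7309]  S=[1.3109]  K=[0.5576]  nu=[-1.1252]  x^+=[0.4878]  P^+=[0.3234]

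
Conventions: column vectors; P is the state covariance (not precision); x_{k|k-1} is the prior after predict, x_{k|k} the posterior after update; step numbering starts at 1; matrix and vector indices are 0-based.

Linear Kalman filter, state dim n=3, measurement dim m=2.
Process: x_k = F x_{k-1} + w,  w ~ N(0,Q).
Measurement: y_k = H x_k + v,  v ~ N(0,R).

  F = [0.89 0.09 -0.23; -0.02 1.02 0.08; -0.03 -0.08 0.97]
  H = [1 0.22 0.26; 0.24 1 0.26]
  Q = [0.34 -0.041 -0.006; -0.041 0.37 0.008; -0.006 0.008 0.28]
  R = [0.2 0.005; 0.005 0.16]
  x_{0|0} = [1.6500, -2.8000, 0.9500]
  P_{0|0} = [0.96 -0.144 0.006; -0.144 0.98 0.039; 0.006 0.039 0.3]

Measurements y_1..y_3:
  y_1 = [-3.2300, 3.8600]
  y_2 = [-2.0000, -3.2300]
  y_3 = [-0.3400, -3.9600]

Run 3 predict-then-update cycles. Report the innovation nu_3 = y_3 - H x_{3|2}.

step 1: x^-=[0.9980, -2.8130, 1.0960]  P^-=[1.0971 -0.1125 -0.0856; -0.1125 1.4041 -0.0057; -0.0856 -0.0057 0.5623]  S=[1.3084 0.4673; 0.4673 1.5976]  K=[0.8641 -0.1723; -0.1771 0.9128; 0.0207 0.0690]  nu=[-3.8941, 6.1485]  x^+=[-3.4266, 3.4892, 1.4398]  P^+=[0.2118 -0.0439 -0.1162; -0.0439 0.1829 -0.1047; -0.1162 -0.1047 0.5528]
step 2: x^-=[-3.0668, 3.7427, 1.2203]  P^-=[0.5834 -0.0629 -0.2453; -0.0629 0.5490 -0.0630; -0.2453 -0.0630 0.8243]  S=[0.7033 0.1562; 0.1562 0.7048]  K=[0.7520 -0.1478; -0.1095 0.7586; -0.0977 0.1528]  nu=[-0.0739, -6.5539]  x^+=[-2.1538, -1.2211, 0.2259]  P^+=[0.2050 -0.0176 -0.1979; -0.0176 0.1610 -0.1380; -0.1979 -0.1380 0.8058]
step 3: x^-=[-2.0787, -1.1843, 0.3814]  P^-=[0.6302 -0.0443 -0.3779; -0.0443 0.5215 -0.0734; -0.3779 -0.0734 1.0722]  S=[0.7036 0.1517; 0.1517 0.6837]  K=[0.7767 -0.1596; -0.0862 0.7384; -0.2101 0.2144]  nu=[1.9001, -2.3759]  x^+=[-0.2237, -3.1027, -0.5272]  P^+=[0.2260 -0.0057 -0.2701; -0.0057 0.1628 -0.1680; -0.2701 -0.1680 1.0234]

innov = [1.9001, -2.3759]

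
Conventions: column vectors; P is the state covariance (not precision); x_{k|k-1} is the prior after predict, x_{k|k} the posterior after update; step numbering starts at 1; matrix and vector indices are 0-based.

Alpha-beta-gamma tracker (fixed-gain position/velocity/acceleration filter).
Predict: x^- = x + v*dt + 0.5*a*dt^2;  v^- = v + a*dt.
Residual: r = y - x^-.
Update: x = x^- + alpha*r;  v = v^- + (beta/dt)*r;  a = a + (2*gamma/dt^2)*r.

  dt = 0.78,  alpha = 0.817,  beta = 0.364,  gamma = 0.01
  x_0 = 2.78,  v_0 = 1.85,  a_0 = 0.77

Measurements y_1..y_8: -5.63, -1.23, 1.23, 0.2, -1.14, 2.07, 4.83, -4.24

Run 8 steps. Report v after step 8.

v_post = -1.7817

step 1: x_pred=4.4572  r=-10.0872  x^+=-3.7840  v^+=-2.2568  a^+=0.4384
step 2: x_pred=-5.4110  r=4.1810  x^+=-1.9951  v^+=0.0363  a^+=0.5758
step 3: x_pred=-1.7916  r=3.0216  x^+=0.6770  v^+=1.8955  a^+=0.6752
step 4: x_pred=2.3610  r=-2.1610  x^+=0.5955  v^+=1.4137  a^+=0.6041
step 5: x_pred=1.8819  r=-3.0219  x^+=-0.5870  v^+=0.4747  a^+=0.5048
step 6: x_pred=-0.0631  r=2.1331  x^+=1.6796  v^+=1.8639  a^+=0.5749
step 7: x_pred=3.3084  r=1.5216  x^+=4.5515  v^+=3.0224  a^+=0.6249
step 8: x_pred=7.0992  r=-11.3392  x^+=-2.1649  v^+=-1.7817  a^+=0.2522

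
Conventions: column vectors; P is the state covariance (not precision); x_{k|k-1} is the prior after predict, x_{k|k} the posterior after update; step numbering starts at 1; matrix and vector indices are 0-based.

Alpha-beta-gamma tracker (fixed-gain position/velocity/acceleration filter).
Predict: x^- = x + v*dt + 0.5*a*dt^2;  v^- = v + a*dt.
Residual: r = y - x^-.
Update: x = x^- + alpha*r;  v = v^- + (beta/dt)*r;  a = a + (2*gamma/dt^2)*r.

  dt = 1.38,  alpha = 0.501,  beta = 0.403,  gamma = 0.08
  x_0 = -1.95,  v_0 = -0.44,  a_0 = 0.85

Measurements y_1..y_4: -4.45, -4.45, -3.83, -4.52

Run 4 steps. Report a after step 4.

step 1: x_pred=-1.7478  r=-2.7022  x^+=-3.1016  v^+=-0.0561  a^+=0.6230
step 2: x_pred=-2.5859  r=-1.8641  x^+=-3.5198  v^+=0.2592  a^+=0.4664
step 3: x_pred=-2.7180  r=-1.1120  x^+=-3.2751  v^+=0.5781  a^+=0.3729
step 4: x_pred=-2.1223  r=-2.3977  x^+=-3.3236  v^+=0.3925  a^+=0.1715

a_post = 0.1715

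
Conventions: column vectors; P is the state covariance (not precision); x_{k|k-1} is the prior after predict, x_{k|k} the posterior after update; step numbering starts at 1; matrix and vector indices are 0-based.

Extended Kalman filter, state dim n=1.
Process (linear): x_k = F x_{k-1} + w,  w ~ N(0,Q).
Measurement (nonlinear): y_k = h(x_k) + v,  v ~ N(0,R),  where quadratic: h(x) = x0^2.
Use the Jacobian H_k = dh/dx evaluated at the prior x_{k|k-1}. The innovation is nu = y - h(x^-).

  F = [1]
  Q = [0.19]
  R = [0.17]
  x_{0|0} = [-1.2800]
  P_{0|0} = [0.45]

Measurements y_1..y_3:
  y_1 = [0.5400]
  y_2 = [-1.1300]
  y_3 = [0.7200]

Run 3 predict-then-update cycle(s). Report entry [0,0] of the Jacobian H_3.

step 1: x^-=[-1.2800]  P^-=[0.6400]  H_jac=[-2.5600]  S=[4.3643]  K=[-0.3754]  nu=[-1.0984]  x^+=[-0.8677]  P^+=[0.0249]
step 2: x^-=[-0.8677]  P^-=[0.2149]  H_jac=[-1.7353]  S=[0.8172]  K=[-0.4564]  nu=[-1.8828]  x^+=[-0.0084]  P^+=[0.0447]
step 3: x^-=[-0.0084]  P^-=[0.2347]  H_jac=[-0.0167]  S=[0.1701]  K=[-0.0230]  nu=[0.7199]  x^+=[-0.0249]  P^+=[0.2346]

H_jac[0,0] = -0.0167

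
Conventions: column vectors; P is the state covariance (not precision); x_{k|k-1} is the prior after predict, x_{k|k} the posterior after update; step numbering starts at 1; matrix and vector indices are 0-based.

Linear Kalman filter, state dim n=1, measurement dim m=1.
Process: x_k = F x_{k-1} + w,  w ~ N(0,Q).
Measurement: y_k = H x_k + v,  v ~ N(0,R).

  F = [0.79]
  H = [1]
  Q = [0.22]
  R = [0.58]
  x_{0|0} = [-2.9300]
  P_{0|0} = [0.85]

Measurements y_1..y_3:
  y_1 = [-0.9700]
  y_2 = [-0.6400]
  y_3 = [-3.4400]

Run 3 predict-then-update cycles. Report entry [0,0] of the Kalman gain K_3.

K[0,0] = 0.3913

step 1: x^-=[-2.3147]  P^-=[0.7505]  S=[1.3305]  K=[0.5641]  nu=[1.3447]  x^+=[-1.5562]  P^+=[0.3272]
step 2: x^-=[-1.2294]  P^-=[0.4242]  S=[1.0042]  K=[0.4224]  nu=[0.5894]  x^+=[-0.9804]  P^+=[0.2450]
step 3: x^-=[-0.7745]  P^-=[0.3729]  S=[0.9529]  K=[0.3913]  nu=[-2.6655]  x^+=[-1.8176]  P^+=[0.2270]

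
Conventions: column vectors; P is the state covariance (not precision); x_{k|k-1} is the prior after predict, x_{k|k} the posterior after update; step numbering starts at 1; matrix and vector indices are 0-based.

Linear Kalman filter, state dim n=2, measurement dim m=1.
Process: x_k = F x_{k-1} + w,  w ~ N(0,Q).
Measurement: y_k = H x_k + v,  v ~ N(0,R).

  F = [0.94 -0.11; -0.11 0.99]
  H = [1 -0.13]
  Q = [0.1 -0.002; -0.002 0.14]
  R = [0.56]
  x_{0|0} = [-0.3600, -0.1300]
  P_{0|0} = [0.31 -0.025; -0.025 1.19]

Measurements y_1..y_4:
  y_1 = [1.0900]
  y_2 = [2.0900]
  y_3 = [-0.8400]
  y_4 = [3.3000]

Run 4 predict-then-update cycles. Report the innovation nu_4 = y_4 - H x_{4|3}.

innov = [2.8889]

step 1: x^-=[-0.3241, -0.0891]  P^-=[0.3935 -0.1872; -0.1872 1.3155]  S=[1.0244]  K=[0.4079; -0.3497]  nu=[1.4025]  x^+=[0.2479, -0.5796]  P^+=[0.2231 -0.0411; -0.0411 1.1902]
step 2: x^-=[0.2968, -0.6010]  P^-=[0.3200 -0.1934; -0.1934 1.3182]  S=[0.9526]  K=[0.3623; -0.3830]  nu=[1.7150]  x^+=[0.9182, -1.2578]  P^+=[0.1949 -0.0613; -0.0613 1.1785]
step 3: x^-=[1.0015, -1.3463]  P^-=[0.2992 -0.2082; -0.2082 1.3108]  S=[0.9355]  K=[0.3488; -0.4048]  nu=[-2.0165]  x^+=[0.2982, -0.5301]  P^+=[0.1854 -0.0762; -0.0762 1.1575]
step 4: x^-=[0.3386, -0.5576]  P^-=[0.2936 -0.2190; -0.2190 1.2933]  S=[0.9324]  K=[0.3454; -0.4152]  nu=[2.8889]  x^+=[1.3365, -1.7572]  P^+=[0.1823 -0.0853; -0.0853 1.1325]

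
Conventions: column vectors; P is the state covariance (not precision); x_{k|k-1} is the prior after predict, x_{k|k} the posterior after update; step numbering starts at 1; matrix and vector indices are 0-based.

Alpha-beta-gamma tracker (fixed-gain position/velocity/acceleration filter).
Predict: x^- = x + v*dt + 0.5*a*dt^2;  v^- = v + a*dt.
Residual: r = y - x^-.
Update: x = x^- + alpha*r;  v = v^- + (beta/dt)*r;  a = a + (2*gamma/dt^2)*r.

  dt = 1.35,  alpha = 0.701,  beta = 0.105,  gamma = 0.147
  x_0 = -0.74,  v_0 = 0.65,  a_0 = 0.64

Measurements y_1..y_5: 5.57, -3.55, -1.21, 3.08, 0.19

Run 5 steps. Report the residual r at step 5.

resid = -2.2420

step 1: x_pred=0.7207  r=4.8493  x^+=4.1201  v^+=1.8912  a^+=1.4223
step 2: x_pred=7.9692  r=-11.5192  x^+=-0.1058  v^+=2.9153  a^+=-0.4360
step 3: x_pred=3.4326  r=-4.6426  x^+=0.1781  v^+=1.9657  a^+=-1.1849
step 4: x_pred=1.7520  r=1.3280  x^+=2.6829  v^+=0.4693  a^+=-0.9707
step 5: x_pred=2.4320  r=-2.2420  x^+=0.8604  v^+=-1.0155  a^+=-1.3323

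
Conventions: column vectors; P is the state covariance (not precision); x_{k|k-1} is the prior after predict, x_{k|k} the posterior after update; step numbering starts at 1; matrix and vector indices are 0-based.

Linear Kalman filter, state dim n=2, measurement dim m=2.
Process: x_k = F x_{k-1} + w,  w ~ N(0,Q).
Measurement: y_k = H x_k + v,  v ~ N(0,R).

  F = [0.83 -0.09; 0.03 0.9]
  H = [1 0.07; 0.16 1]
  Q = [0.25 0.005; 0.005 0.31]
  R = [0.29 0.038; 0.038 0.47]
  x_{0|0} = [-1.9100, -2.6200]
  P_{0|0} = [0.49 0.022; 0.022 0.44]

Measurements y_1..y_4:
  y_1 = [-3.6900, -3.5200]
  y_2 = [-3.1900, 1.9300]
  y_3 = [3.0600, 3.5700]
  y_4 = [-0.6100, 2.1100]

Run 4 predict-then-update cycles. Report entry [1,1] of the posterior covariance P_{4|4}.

step 1: x^-=[-1.3495, -2.4153]  P^-=[0.5878 -0.0021; -0.0021 0.6680]  S=[0.8808 0.1767; 0.1767 1.1524]  K=[0.6719 -0.0232; -0.0676 0.5898]  nu=[-2.1714, -0.8888]  x^+=[-2.7878, -2.7927]  P^+=[0.1951 -0.0166; -0.0166 0.2773]
step 2: x^-=[-2.0625, -2.5971]  P^-=[0.3891 -0.0250; -0.0250 0.5339]  S=[0.6783 0.1124; 0.1124 1.0058]  K=[0.5757 -0.0272; -0.0703 0.5347]  nu=[-0.9457, 4.8571]  x^+=[-2.7392, 0.0663]  P^+=[0.1671 -0.0177; -0.0177 0.2514]
step 3: x^-=[-2.2795, -0.0226]  P^-=[0.3698 -0.0244; -0.0244 0.5129]  S=[0.6589 0.1084; 0.1084 0.9845]  K=[0.5631 -0.0267; -0.0688 0.5245]  nu=[5.3411, 3.9573]  x^+=[0.6223, 1.6857]  P^+=[0.1635 -0.0173; -0.0173 0.2467]
step 4: x^-=[0.3648, 1.5358]  P^-=[0.3672 -0.0238; -0.0238 0.5090]  S=[0.6564 0.1083; 0.1083 0.9808]  K=[0.5613 -0.0263; -0.0682 0.5226]  nu=[-1.0823, 0.5158]  x^+=[-0.2562, 1.8792]  P^+=[0.1630 -0.0171; -0.0171 0.2458]

P_post[1,1] = 0.2458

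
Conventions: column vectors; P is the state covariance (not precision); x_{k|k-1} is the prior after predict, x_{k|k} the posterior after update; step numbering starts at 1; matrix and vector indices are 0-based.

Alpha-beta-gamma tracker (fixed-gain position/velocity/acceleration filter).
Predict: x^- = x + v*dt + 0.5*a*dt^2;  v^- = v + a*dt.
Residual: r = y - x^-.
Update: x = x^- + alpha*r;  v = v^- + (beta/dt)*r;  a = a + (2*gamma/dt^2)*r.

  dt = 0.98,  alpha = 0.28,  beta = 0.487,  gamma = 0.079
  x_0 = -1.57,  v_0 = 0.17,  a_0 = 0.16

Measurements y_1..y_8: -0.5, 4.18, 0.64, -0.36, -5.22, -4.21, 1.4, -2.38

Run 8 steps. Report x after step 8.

step 1: x_pred=-1.3266  r=0.8266  x^+=-1.0951  v^+=0.7376  a^+=0.2960
step 2: x_pred=-0.2302  r=4.4102  x^+=1.0047  v^+=3.2192  a^+=1.0215
step 3: x_pred=4.6500  r=-4.0100  x^+=3.5272  v^+=2.2276  a^+=0.3618
step 4: x_pred=5.8840  r=-6.2440  x^+=4.1357  v^+=-0.5207  a^+=-0.6654
step 5: x_pred=3.3058  r=-8.5258  x^+=0.9186  v^+=-5.4096  a^+=-2.0680
step 6: x_pred=-5.3759  r=1.1659  x^+=-5.0495  v^+=-6.8569  a^+=-1.8762
step 7: x_pred=-12.6702  r=14.0702  x^+=-8.7306  v^+=-1.7036  a^+=0.4385
step 8: x_pred=-10.1895  r=7.8095  x^+=-8.0028  v^+=2.6070  a^+=1.7233

x_post = -8.0028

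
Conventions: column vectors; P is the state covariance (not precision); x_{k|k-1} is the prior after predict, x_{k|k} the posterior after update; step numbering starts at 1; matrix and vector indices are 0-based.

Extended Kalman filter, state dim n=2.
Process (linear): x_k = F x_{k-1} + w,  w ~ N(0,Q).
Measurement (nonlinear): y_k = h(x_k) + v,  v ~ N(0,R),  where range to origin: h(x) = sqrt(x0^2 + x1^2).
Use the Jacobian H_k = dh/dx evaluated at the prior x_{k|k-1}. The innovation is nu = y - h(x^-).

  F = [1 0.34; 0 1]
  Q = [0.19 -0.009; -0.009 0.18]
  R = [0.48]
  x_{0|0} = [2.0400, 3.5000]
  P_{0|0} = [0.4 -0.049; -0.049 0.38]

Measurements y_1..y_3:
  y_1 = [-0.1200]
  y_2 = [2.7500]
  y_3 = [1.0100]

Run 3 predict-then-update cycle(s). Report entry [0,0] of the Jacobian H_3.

H_jac[0,0] = 0.8329

step 1: x^-=[3.2300, 3.5000]  P^-=[0.6006 0.0712; 0.0712 0.5600]  H_jac=[0.6782 0.7349]  S=[1.1296]  K=[0.4069; 0.4070]  nu=[-4.8827]  x^+=[1.2433, 1.5125]  P^+=[0.4136 -0.1159; -0.1159 0.3728]
step 2: x^-=[1.7575, 1.5125]  P^-=[0.5679 0.0019; 0.0019 0.5528]  H_jac=[0.7580 0.6523]  S=[1.0433]  K=[0.4137; 0.3470]  nu=[0.4313]  x^+=[1.9359, 1.6622]  P^+=[0.3893 -0.1479; -0.1479 0.4272]
step 3: x^-=[2.5011, 1.6622]  P^-=[0.5281 -0.0117; -0.0117 0.6072]  H_jac=[0.8329 0.5535]  S=[1.0216]  K=[0.4242; 0.3195]  nu=[-1.9930]  x^+=[1.6556, 1.0254]  P^+=[0.3443 -0.1501; -0.1501 0.5029]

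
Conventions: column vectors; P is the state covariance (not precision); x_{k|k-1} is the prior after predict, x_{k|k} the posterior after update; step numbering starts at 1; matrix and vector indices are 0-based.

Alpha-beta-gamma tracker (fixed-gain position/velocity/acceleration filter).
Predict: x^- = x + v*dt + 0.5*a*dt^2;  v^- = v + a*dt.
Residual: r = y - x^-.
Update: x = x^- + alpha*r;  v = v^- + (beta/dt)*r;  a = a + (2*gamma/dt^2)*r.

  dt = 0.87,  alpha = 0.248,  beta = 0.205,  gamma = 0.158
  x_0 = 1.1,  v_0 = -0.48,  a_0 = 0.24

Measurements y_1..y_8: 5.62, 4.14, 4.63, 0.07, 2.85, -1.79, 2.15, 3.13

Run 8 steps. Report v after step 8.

v_post = -12.6884

step 1: x_pred=0.7732  r=4.8468  x^+=1.9752  v^+=0.8709  a^+=2.2635
step 2: x_pred=3.5895  r=0.5505  x^+=3.7260  v^+=2.9698  a^+=2.4933
step 3: x_pred=7.2533  r=-2.6233  x^+=6.6028  v^+=4.5209  a^+=1.3981
step 4: x_pred=11.0650  r=-10.9950  x^+=8.3383  v^+=3.1464  a^+=-3.1922
step 5: x_pred=9.8675  r=-7.0175  x^+=8.1272  v^+=-1.2844  a^+=-6.1220
step 6: x_pred=4.6929  r=-6.4829  x^+=3.0851  v^+=-8.1381  a^+=-8.8286
step 7: x_pred=-7.3362  r=9.4862  x^+=-4.9836  v^+=-13.5837  a^+=-4.8682
step 8: x_pred=-18.6438  r=21.7738  x^+=-13.2439  v^+=-12.6884  a^+=4.2222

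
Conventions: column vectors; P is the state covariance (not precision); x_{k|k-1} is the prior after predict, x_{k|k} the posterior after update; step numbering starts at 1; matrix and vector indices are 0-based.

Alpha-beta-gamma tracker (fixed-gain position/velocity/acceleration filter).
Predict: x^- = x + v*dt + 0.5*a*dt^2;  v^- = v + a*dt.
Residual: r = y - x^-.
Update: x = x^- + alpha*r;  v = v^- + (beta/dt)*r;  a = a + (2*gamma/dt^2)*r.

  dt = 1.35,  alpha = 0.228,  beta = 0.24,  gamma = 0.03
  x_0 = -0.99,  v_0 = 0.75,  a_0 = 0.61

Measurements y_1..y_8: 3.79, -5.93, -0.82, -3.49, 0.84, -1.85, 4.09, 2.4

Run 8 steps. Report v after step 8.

v_post = 0.1265

step 1: x_pred=0.5784  r=3.2116  x^+=1.3106  v^+=2.1445  a^+=0.7157
step 2: x_pred=4.8578  r=-10.7878  x^+=2.3982  v^+=1.1929  a^+=0.3606
step 3: x_pred=4.3372  r=-5.1572  x^+=3.1613  v^+=0.7628  a^+=0.1908
step 4: x_pred=4.3650  r=-7.8550  x^+=2.5740  v^+=-0.3761  a^+=-0.0678
step 5: x_pred=2.0046  r=-1.1646  x^+=1.7391  v^+=-0.6746  a^+=-0.1061
step 6: x_pred=0.7316  r=-2.5816  x^+=0.1430  v^+=-1.2769  a^+=-0.1911
step 7: x_pred=-1.7550  r=5.8450  x^+=-0.4223  v^+=-0.4958  a^+=0.0013
step 8: x_pred=-1.0905  r=3.4905  x^+=-0.2946  v^+=0.1265  a^+=0.1162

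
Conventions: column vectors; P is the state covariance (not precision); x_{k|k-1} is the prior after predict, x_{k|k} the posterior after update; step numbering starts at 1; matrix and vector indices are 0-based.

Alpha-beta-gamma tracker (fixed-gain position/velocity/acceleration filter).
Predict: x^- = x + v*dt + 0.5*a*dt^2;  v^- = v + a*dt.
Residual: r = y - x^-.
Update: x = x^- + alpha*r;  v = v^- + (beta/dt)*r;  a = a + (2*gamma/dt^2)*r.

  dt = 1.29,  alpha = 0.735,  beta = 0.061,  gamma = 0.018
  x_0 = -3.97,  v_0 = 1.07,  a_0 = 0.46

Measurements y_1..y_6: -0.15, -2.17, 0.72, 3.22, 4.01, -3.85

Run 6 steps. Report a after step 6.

a_post = -0.0283

step 1: x_pred=-2.2070  r=2.0570  x^+=-0.6951  v^+=1.7607  a^+=0.5045
step 2: x_pred=1.9959  r=-4.1659  x^+=-1.0660  v^+=2.2145  a^+=0.4144
step 3: x_pred=2.1354  r=-1.4154  x^+=1.0951  v^+=2.6821  a^+=0.3838
step 4: x_pred=4.8743  r=-1.6543  x^+=3.6584  v^+=3.0989  a^+=0.3480
step 5: x_pred=7.9455  r=-3.9355  x^+=5.0529  v^+=3.3617  a^+=0.2628
step 6: x_pred=9.6082  r=-13.4582  x^+=-0.2836  v^+=3.0643  a^+=-0.0283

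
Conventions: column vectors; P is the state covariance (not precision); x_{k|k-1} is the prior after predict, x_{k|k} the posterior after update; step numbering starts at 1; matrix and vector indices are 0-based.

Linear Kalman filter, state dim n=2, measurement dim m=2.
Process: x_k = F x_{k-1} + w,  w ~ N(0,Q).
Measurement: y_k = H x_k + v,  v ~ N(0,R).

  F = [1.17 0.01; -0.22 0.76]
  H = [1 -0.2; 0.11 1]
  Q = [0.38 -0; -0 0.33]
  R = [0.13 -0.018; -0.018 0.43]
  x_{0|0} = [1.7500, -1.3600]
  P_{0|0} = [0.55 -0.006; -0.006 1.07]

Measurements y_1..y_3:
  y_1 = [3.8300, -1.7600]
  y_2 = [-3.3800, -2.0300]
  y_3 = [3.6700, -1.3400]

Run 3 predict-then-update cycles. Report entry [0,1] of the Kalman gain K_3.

K[0,1] = 0.1089

step 1: x^-=[2.0339, -1.4186]  P^-=[1.1329 -0.1388; -0.1388 0.9767]  S=[1.3574 -0.2244; -0.2244 1.3898]  K=[0.8767 0.1314; -0.1354 0.6699]  nu=[1.5124, -0.5651]  x^+=[3.2856, -2.0019]  P^+=[0.1172 0.0278; 0.0278 0.2874]
step 2: x^-=[3.8241, -2.2443]  P^-=[0.5411 -0.0033; -0.0033 0.4924]  S=[0.6921 -0.0602; -0.0602 0.9282]  K=[0.7925 0.1120; -0.1015 0.5235]  nu=[-7.6530, -0.2064]  x^+=[-2.2639, -1.5753]  P^+=[0.1055 0.0223; 0.0223 0.2245]
step 3: x^-=[-2.6645, -0.6992]  P^-=[0.5249 -0.0057; -0.0057 0.4573]  S=[0.6755 -0.0573; -0.0573 0.8924]  K=[0.7880 0.1089; -0.1010 0.5053]  nu=[6.1947, -0.3477]  x^+=[2.1791, -1.5004]  P^+=[0.1047 0.0211; 0.0211 0.2168]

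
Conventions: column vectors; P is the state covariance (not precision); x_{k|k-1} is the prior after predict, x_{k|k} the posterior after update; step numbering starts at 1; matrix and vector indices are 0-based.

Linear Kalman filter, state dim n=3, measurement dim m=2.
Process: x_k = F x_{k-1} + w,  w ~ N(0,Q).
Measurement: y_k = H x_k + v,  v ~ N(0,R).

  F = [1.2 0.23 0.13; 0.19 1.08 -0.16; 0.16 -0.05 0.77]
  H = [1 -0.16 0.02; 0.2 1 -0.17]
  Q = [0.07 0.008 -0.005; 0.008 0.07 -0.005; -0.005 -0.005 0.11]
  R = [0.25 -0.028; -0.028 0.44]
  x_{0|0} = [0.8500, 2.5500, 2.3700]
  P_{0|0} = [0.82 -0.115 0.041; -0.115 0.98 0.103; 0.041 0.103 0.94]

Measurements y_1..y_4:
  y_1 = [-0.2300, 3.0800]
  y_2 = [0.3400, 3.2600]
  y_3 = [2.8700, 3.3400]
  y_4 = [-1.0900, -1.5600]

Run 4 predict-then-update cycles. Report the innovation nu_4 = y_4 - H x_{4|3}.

step 1: x^-=[1.9146, 2.5363, 1.8334]  P^-=[1.2740 0.2686 0.2942; 0.2686 1.1815 -0.0762; 0.2942 -0.0762 0.6948]  S=[1.4808 0.2430; 0.2430 1.8058]  K=[0.8102 0.1531; -0.0621 0.6995; 0.2338 -0.1064]  nu=[-1.7755, 0.4725]  x^+=[0.5485, 2.9770, 1.3681]  P^+=[0.1994 0.0142 0.0555; 0.0142 0.3132 0.0385; 0.0555 0.0385 0.6055]
step 2: x^-=[1.5208, 3.1005, 0.9923]  P^-=[0.4114 0.1325 0.1489; 0.1325 0.4472 -0.0491; 0.1489 -0.0491 0.4854]  S=[0.6370 0.0823; 0.0823 0.9773]  K=[0.5988 0.1434; 0.0307 0.4907; 0.2779 -0.1276]  nu=[-0.7046, 0.0240]  x^+=[1.1024, 3.0907, 0.7935]  P^+=[0.1488 0.0274 0.0638; 0.0274 0.2088 -0.0043; 0.0638 -0.0043 0.4261]
step 3: x^-=[2.1368, 3.4204, 0.6328]  P^-=[0.3373 0.1106 0.1228; 0.1106 0.3387 -0.0556; 0.1228 -0.0556 0.3826]  S=[0.5660 0.0680; 0.0680 0.8581]  K=[0.5523 0.1394; 0.0462 0.4279; 0.2621 -0.1328]  nu=[1.2678, -0.4002]  x^+=[2.7812, 3.3078, 1.0182]  P^+=[0.1375 0.0284 0.0592; 0.0284 0.1777 -0.0210; 0.0592 -0.0210 0.3333]
step 4: x^-=[4.2306, 3.9379, 1.0636]  P^-=[0.3160 0.1026 0.1044; 0.1026 0.3061 -0.0573; 0.1044 -0.0573 0.3273]  S=[0.5457 0.0644; 0.0644 0.8216]  K=[0.5365 0.1381; 0.0483 0.4056; 0.2356 -0.1305]  nu=[-4.7118, -6.1632]  x^+=[0.8512, 1.2105, 0.7578]  P^+=[0.1337 0.0280 0.0527; 0.0280 0.1671 -0.0258; 0.0527 -0.0258 0.2870]

innov = [-4.7118, -6.1632]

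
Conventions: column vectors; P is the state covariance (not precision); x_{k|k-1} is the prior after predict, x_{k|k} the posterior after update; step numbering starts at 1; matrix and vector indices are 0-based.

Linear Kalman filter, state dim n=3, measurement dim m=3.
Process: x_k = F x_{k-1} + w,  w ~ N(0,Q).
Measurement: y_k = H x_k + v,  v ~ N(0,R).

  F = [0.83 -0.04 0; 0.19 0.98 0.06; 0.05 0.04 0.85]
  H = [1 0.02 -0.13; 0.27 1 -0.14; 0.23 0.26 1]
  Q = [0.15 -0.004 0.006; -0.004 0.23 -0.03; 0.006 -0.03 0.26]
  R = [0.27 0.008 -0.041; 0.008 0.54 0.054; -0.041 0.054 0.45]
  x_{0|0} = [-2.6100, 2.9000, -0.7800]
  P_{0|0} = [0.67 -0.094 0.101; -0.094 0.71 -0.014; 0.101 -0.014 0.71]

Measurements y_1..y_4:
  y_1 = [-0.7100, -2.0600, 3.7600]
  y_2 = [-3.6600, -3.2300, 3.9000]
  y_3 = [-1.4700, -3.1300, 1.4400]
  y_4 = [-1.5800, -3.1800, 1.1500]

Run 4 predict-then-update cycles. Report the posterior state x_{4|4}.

step 1: x^-=[-2.2823, 2.2993, -0.6775]  P^-=[0.6189 0.0031 0.1015; 0.0031 0.9043 0.0400; 0.1015 0.0400 0.7830]  S=[0.8761 0.1875 0.1030; 0.1875 1.4876 0.2815; 0.1030 0.2815 1.3948]  K=[0.6776 -0.0044 0.1263; -0.1209 0.6039 0.0848; -0.0420 -0.1398 0.6169]  nu=[1.4382, -3.8379, 4.3646]  x^+=[-0.7397, 0.1778, 2.4915]  P^+=[0.1782 -0.0386 -0.0022; -0.0386 0.3396 -0.0037; -0.0022 -0.0037 0.2733]
step 2: x^-=[-0.6211, 0.1832, 2.0879]  P^-=[0.2759 -0.0204 0.0102; -0.0204 0.5487 -0.0067; 0.0102 -0.0067 0.4578]  S=[0.5504 0.0804 -0.0296; 0.0804 1.1079 0.1396; -0.0296 0.1396 0.9583]  K=[0.5027 0.0001 0.0869; -0.0836 0.4893 0.0632; -0.0456 -0.1204 0.4945]  nu=[-2.7712, -2.9532, 1.9074]  x^+=[-1.8489, -0.9096, 3.5130]  P^+=[0.1321 -0.0276 -0.0047; -0.0276 0.2735 -0.0065; -0.0047 -0.0065 0.2207]
step 3: x^-=[-1.4982, -1.0319, 2.8572]  P^-=[0.2433 -0.0163 0.0071; -0.0163 0.4871 -0.0145; 0.0071 -0.0145 0.4193]  S=[0.5181 0.0753 -0.0343; 0.0753 1.0478 0.1198; -0.0343 0.1198 0.9088]  K=[0.4721 0.0028 0.0821; -0.0725 0.4615 0.0556; -0.0435 -0.1190 0.4730]  nu=[0.4203, -1.2935, -0.8043]  x^+=[-1.3695, -1.7041, 2.6124]  P^+=[0.1240 -0.0244 -0.0044; -0.0244 0.2570 -0.0083; -0.0044 -0.0083 0.2114]
step 4: x^-=[-1.0685, -1.7734, 2.0839]  P^-=[0.2375 -0.0144 0.0071; -0.0144 0.4719 -0.0170; 0.0071 -0.0170 0.4124]  S=[0.5123 0.0756 -0.0342; 0.0756 1.0338 0.1147; -0.0342 0.1147 0.8996]  K=[0.4661 0.0040 0.0817; -0.0688 0.4542 0.0533; -0.0425 -0.1194 0.4690]  nu=[-0.2051, -0.8263, -0.2271]  x^+=[-1.1860, -2.1467, 2.0848]  P^+=[0.1224 -0.0233 -0.0042; -0.0233 0.2526 -0.0090; -0.0042 -0.0090 0.2096]

x_post = [-1.1860, -2.1467, 2.0848]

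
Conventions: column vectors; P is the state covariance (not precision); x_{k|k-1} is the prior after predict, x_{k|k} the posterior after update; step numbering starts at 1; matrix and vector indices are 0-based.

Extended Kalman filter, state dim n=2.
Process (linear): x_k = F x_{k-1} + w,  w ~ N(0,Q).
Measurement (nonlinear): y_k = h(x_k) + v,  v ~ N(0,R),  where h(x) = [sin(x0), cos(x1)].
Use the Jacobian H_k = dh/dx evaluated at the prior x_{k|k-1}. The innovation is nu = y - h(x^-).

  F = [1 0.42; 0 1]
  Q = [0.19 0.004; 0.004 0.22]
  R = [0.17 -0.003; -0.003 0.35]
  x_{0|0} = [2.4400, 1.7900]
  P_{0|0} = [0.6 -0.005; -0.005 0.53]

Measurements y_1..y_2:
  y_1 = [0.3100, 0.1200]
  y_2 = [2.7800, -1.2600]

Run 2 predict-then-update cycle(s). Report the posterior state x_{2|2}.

x_post = [1.3851, 1.9432]

step 1: x^-=[3.1918, 1.7900]  P^-=[0.8793 0.2216; 0.2216 0.7500]  H_jac=[-0.9987 0.0000; 0.0000 -0.9761]  S=[1.0471 0.2130; 0.2130 1.0645]  K=[-0.8312 -0.0369; -0.0745 -0.6728]  nu=[0.3602, 0.3375]  x^+=[2.8800, 1.5361]  P^+=[0.1414 0.0107; 0.0107 0.2410]
step 2: x^-=[3.5252, 1.5361]  P^-=[0.3828 0.1159; 0.1159 0.4610]  H_jac=[-0.9273 0.0000; 0.0000 -0.9994]  S=[0.4992 0.1044; 0.1044 0.8105]  K=[-0.7001 -0.0527; -0.0990 -0.5557]  nu=[3.1542, -1.2946]  x^+=[1.3851, 1.9432]  P^+=[0.1282 0.0164; 0.0164 0.1943]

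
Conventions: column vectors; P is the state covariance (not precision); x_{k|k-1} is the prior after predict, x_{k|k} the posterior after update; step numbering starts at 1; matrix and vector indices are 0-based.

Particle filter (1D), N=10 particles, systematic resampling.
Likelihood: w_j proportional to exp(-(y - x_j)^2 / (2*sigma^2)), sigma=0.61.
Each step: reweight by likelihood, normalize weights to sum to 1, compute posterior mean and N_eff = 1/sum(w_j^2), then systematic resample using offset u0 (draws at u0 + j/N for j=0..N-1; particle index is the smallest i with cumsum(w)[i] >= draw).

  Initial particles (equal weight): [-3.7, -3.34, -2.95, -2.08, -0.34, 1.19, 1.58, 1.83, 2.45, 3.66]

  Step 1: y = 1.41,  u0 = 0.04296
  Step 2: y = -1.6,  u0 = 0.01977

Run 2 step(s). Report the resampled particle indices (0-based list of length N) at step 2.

resampled_idx = [0, 0, 0, 1, 1, 1, 1, 2, 2, 2]

step 1: w=[0.0000, 0.0000, 0.0000, 0.0000, 0.0056, 0.3188, 0.3273, 0.2684, 0.0795, 0.0004]  mean=1.5821  Neff=3.4823  idx=[5, 5, 5, 6, 6, 6, 6, 7, 7, 8]
step 2: w=[0.3140, 0.3140, 0.3140, 0.0137, 0.0137, 0.0137, 0.0137, 0.0015, 0.0015, 0.0000]  mean=1.2134  Neff=3.3720  idx=[0, 0, 0, 1, 1, 1, 1, 2, 2, 2]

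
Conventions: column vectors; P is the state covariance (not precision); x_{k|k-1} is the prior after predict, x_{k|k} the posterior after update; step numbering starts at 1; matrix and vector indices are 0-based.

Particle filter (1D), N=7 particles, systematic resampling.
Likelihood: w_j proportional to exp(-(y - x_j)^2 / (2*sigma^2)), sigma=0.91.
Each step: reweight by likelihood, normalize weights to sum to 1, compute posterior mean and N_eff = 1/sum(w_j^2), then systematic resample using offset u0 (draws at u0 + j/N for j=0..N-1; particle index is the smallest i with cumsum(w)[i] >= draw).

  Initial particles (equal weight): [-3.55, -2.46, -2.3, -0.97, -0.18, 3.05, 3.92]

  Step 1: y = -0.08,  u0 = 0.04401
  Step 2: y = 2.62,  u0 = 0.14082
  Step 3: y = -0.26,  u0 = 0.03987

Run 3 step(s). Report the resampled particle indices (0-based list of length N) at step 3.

resampled_idx = [0, 1, 2, 3, 4, 5, 6]

step 1: w=[0.0004, 0.0192, 0.0300, 0.3644, 0.5843, 0.0016, 0.0000]  mean=-0.5714  Neff=2.1030  idx=[2, 3, 3, 4, 4, 4, 4]
step 2: w=[0.0000, 0.0116, 0.0116, 0.2442, 0.2442, 0.2442, 0.2442]  mean=-0.1983  Neff=4.1875  idx=[3, 4, 4, 5, 5, 6, 6]
step 3: w=[0.1429, 0.1429, 0.1429, 0.1429, 0.1429, 0.1429, 0.1429]  mean=-0.1800  Neff=7.0000  idx=[0, 1, 2, 3, 4, 5, 6]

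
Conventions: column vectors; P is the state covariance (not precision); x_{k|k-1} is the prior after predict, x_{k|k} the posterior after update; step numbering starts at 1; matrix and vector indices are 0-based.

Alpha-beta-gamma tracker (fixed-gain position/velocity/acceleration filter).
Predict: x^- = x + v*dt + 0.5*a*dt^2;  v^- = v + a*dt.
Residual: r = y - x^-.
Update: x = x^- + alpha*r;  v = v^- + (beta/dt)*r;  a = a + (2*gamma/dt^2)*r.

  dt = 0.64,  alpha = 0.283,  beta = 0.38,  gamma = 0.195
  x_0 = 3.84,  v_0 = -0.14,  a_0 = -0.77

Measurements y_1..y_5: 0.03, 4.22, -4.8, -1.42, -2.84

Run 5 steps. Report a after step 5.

a_post = 5.4025

step 1: x_pred=3.5927  r=-3.5627  x^+=2.5845  v^+=-2.7482  a^+=-4.1622
step 2: x_pred=-0.0268  r=4.2468  x^+=1.1751  v^+=-2.8905  a^+=-0.1187
step 3: x_pred=-0.6991  r=-4.1009  x^+=-1.8597  v^+=-5.4013  a^+=-4.0233
step 4: x_pred=-6.1405  r=4.7205  x^+=-4.8046  v^+=-5.1734  a^+=0.4713
step 5: x_pred=-8.0190  r=5.1790  x^+=-6.5534  v^+=-1.7967  a^+=5.4025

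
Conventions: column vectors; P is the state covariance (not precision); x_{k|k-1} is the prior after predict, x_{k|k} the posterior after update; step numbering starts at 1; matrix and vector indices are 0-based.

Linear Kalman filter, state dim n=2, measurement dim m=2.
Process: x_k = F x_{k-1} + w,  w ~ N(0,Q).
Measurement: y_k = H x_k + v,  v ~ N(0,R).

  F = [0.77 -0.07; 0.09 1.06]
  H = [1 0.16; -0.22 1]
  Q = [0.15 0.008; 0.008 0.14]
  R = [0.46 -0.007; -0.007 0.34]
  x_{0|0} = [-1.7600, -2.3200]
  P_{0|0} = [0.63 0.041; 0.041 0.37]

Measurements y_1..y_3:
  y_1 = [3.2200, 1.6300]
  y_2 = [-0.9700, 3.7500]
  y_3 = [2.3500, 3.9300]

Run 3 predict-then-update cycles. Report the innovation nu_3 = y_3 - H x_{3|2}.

step 1: x^-=[-1.1928, -2.6176]  P^-=[0.5209 0.0574; 0.0574 0.5687]  S=[1.0138 0.0248; 0.0248 0.9086]  K=[0.5248 -0.0773; 0.1315 0.6084]  nu=[4.8316, 3.9852]  x^+=[1.0347, 0.4422]  P^+=[0.2383 0.0225; 0.0225 0.2109]
step 2: x^-=[0.7658, 0.5619]  P^-=[0.2899 0.0271; 0.0271 0.3832]  S=[0.7684 0.0167; 0.0167 0.7253]  K=[0.3842 -0.0594; 0.1038 0.5177]  nu=[-1.8257, 3.3566]  x^+=[-0.1351, 2.1101]  P^+=[0.1747 0.0155; 0.0155 0.1787]
step 3: x^-=[-0.2518, 2.2245]  P^-=[0.2528 0.0194; 0.0194 0.3452]  S=[0.7278 0.0114; 0.0114 0.6889]  K=[0.3525 -0.0583; 0.0949 0.4933]  nu=[2.2458, 1.6501]  x^+=[0.4436, 3.2516]  P^+=[0.1605 0.0130; 0.0130 0.1699]

innov = [2.2458, 1.6501]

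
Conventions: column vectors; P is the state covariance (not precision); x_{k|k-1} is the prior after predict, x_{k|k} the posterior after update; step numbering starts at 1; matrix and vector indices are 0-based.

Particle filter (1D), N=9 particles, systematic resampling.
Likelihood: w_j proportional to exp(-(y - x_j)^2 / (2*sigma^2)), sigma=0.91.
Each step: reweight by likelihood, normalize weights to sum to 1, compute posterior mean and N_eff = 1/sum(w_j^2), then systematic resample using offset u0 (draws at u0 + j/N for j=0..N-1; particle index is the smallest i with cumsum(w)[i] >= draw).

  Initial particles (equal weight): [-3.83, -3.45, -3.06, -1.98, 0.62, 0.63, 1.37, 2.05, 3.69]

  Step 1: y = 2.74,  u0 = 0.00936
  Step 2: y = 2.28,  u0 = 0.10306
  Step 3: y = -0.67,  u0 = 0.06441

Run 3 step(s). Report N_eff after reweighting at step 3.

N_eff = 3.4929

step 1: w=[0.0000, 0.0000, 0.0000, 0.0000, 0.0371, 0.0381, 0.1802, 0.4199, 0.3246]  mean=2.3527  Neff=3.1541  idx=[4, 6, 6, 7, 7, 7, 8, 8, 8]
step 2: w=[0.0363, 0.1164, 0.1164, 0.1859, 0.1859, 0.1859, 0.0578, 0.0578, 0.0578]  mean=2.1240  Neff=7.0397  idx=[1, 2, 3, 3, 4, 5, 5, 6, 8]
step 3: w=[0.3692, 0.3692, 0.0523, 0.0523, 0.0523, 0.0523, 0.0523, 0.0000, 0.0000]  mean=1.5480  Neff=3.4929  idx=[0, 0, 0, 1, 1, 1, 1, 3, 6]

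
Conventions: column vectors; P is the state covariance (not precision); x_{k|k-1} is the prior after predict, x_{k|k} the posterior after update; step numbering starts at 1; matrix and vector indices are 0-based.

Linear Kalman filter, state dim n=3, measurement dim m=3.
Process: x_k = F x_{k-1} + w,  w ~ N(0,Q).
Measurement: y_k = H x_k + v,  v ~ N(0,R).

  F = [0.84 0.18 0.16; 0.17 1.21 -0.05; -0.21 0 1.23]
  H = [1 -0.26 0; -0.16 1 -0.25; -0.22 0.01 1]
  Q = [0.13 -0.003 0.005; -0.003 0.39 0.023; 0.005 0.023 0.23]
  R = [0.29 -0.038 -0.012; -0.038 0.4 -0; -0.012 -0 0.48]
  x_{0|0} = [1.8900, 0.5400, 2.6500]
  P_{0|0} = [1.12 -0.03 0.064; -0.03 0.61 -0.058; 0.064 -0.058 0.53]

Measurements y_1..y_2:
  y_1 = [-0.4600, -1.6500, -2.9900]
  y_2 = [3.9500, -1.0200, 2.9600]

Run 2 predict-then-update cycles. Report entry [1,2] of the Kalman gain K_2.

K[1,2] = 0.1161

step 1: x^-=[2.1088, 0.8422, 2.8626]  P^-=[0.9584 0.2425 -0.0360; 0.2425 1.3104 -0.1142; -0.0360 -0.1142 1.0482]  S=[1.2109 -0.2779 -0.2163; -0.2779 1.7771 -0.3791; -0.2163 -0.3791 1.5872]  K=[0.7787 0.1757 -0.0059; 0.1142 0.7713 0.1025; 0.1023 -0.0503 0.6666]  nu=[-2.3498, -1.4391, -5.3971]  x^+=[0.0581, -1.0893, -0.9031]  P^+=[0.2425 0.0896 0.0403; 0.0896 0.3346 0.0642; 0.0403 0.0642 0.3270]
step 2: x^-=[-0.2918, -1.2631, -1.1230]  P^-=[0.3619 0.2069 0.0776; 0.2069 0.9161 0.0758; 0.0776 0.0758 0.7145]  S=[0.6063 -0.1330 -0.0222; -0.1330 1.2721 -0.1351; -0.0222 -0.1351 1.1786]  K=[0.5448 0.1619 0.0289; 0.1069 0.7027 0.1161; 0.1138 -0.0157 0.5928]  nu=[3.9134, -0.0844, 4.0315]  x^+=[1.9432, -0.4362, 1.7132]  P^+=[0.1731 0.0829 0.0446; 0.0829 0.3077 0.0696; 0.0446 0.0696 0.2923]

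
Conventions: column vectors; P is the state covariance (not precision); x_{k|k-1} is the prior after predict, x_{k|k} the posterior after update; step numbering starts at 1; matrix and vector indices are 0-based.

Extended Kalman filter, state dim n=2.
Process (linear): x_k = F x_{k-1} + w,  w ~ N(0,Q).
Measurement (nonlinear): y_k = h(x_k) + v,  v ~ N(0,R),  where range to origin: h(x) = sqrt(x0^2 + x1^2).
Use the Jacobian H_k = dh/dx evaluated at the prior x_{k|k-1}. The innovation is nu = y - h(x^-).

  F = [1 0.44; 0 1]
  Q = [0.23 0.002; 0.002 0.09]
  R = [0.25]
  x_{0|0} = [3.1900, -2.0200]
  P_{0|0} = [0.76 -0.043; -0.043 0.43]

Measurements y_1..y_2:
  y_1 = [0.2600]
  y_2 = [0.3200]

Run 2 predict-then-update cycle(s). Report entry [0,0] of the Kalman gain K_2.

step 1: x^-=[2.3012, -2.0200]  P^-=[1.0354 0.1482; 0.1482 0.5200]  H_jac=[0.7515 -0.6597]  S=[0.9142]  K=[0.7443; -0.2534]  nu=[-2.8020]  x^+=[0.2157, -1.3099]  P^+=[0.5290 0.3206; 0.3206 0.4613]
step 2: x^-=[-0.3606, -1.3099]  P^-=[1.1305 0.5256; 0.5256 0.5513]  H_jac=[-0.2654 -0.9641]  S=[1.1111]  K=[-0.7261; -0.6039]  nu=[-1.0386]  x^+=[0.3936, -0.6826]  P^+=[0.5446 0.0383; 0.0383 0.1460]

K[0,0] = -0.7261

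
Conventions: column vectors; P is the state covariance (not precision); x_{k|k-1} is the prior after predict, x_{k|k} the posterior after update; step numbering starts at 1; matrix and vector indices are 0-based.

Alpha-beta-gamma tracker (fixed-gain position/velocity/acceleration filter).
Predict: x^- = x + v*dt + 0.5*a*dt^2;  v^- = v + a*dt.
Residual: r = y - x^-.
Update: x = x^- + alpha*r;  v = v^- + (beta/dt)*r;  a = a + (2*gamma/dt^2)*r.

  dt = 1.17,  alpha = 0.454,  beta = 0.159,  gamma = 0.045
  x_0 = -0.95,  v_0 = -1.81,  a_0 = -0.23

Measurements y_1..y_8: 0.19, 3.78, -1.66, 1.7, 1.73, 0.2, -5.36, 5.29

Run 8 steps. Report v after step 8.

step 1: x_pred=-3.2251  r=3.4151  x^+=-1.6747  v^+=-1.6150  a^+=-0.0055
step 2: x_pred=-3.5679  r=7.3479  x^+=-0.2320  v^+=-0.6228  a^+=0.4776
step 3: x_pred=-0.6338  r=-1.0262  x^+=-1.0997  v^+=-0.2035  a^+=0.4102
step 4: x_pred=-1.0570  r=2.7570  x^+=0.1947  v^+=0.6511  a^+=0.5914
step 5: x_pred=1.3613  r=0.3687  x^+=1.5287  v^+=1.3932  a^+=0.6157
step 6: x_pred=3.5801  r=-3.3801  x^+=2.0455  v^+=1.6542  a^+=0.3934
step 7: x_pred=4.2502  r=-9.6102  x^+=-0.1128  v^+=0.8085  a^+=-0.2384
step 8: x_pred=0.6699  r=4.6201  x^+=2.7674  v^+=1.1574  a^+=0.0654

v_post = 1.1574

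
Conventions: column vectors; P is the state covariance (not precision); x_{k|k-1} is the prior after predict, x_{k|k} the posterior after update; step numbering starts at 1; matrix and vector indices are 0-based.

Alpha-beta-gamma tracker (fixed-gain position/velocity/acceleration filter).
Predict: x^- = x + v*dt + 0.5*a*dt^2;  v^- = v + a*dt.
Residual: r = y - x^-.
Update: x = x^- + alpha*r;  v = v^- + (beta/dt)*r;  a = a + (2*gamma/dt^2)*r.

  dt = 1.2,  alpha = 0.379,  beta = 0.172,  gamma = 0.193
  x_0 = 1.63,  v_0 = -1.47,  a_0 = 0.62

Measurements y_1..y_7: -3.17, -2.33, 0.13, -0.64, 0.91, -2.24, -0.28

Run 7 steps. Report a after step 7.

a_post = -1.9428

step 1: x_pred=0.3124  r=-3.4824  x^+=-1.0074  v^+=-1.2251  a^+=-0.3135
step 2: x_pred=-2.7033  r=0.3733  x^+=-2.5618  v^+=-1.5478  a^+=-0.2134
step 3: x_pred=-4.5728  r=4.7028  x^+=-2.7905  v^+=-1.1298  a^+=1.0472
step 4: x_pred=-3.3923  r=2.7523  x^+=-2.3492  v^+=0.5213  a^+=1.7850
step 5: x_pred=-0.4384  r=1.3484  x^+=0.0727  v^+=2.8566  a^+=2.1464
step 6: x_pred=5.0459  r=-7.2859  x^+=2.2846  v^+=4.3879  a^+=0.1934
step 7: x_pred=7.6893  r=-7.9693  x^+=4.6690  v^+=3.4777  a^+=-1.9428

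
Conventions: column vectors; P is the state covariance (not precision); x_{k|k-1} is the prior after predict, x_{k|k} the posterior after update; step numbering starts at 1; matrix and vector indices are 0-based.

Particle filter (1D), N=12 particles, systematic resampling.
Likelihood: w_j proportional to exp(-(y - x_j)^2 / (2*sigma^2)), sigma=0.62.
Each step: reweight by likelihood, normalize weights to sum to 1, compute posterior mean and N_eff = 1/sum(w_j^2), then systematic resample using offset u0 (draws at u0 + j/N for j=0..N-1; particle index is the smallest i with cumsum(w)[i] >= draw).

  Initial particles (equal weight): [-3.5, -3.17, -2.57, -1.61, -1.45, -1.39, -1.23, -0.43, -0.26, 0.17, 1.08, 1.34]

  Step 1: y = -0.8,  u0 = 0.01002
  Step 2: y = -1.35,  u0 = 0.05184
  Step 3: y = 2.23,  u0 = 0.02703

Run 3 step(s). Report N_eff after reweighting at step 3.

step 1: w=[0.0000, 0.0002, 0.0040, 0.0997, 0.1351, 0.1489, 0.1841, 0.1959, 0.1602, 0.0689, 0.0024, 0.0006]  mean=-0.9115  Neff=6.5318  idx=[3, 3, 4, 5, 5, 6, 6, 7, 7, 7, 8, 8]
step 2: w=[0.1117, 0.1117, 0.1204, 0.1217, 0.1217, 0.1197, 0.1197, 0.0405, 0.0405, 0.0405, 0.0260, 0.0260]  mean=-1.2325  Neff=9.6195  idx=[0, 1, 1, 2, 3, 4, 4, 5, 6, 6, 8, 10]
step 3: w=[0.0000, 0.0000, 0.0000, 0.0001, 0.0001, 0.0001, 0.0001, 0.0004, 0.0004, 0.0004, 0.2422, 0.7562]  mean=-0.3028  Neff=1.5860  idx=[10, 10, 10, 11, 11, 11, 11, 11, 11, 11, 11, 11]

N_eff = 1.5860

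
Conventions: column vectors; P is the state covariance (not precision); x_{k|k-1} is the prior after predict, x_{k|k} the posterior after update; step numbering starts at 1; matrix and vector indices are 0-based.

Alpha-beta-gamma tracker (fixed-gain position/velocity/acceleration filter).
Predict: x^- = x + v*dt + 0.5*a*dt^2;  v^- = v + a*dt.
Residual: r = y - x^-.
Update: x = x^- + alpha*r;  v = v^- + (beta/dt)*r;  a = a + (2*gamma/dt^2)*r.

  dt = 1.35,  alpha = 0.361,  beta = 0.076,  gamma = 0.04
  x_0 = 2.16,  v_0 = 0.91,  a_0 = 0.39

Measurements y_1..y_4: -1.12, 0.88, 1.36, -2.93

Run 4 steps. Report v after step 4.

v_post = 0.5942

step 1: x_pred=3.7439  r=-4.8639  x^+=1.9880  v^+=1.1627  a^+=0.1765
step 2: x_pred=3.7185  r=-2.8385  x^+=2.6938  v^+=1.2412  a^+=0.0519
step 3: x_pred=4.4166  r=-3.0566  x^+=3.3132  v^+=1.1391  a^+=-0.0823
step 4: x_pred=4.7761  r=-7.7061  x^+=1.9942  v^+=0.5942  a^+=-0.4205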